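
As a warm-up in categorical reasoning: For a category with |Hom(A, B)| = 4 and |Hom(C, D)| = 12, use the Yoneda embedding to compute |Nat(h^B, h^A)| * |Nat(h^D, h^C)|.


By the Yoneda lemma, Nat(h^B, h^A) is isomorphic to Hom(A, B),
so |Nat(h^B, h^A)| = |Hom(A, B)| and |Nat(h^D, h^C)| = |Hom(C, D)|.
|Hom(A, B)| = 4, |Hom(C, D)| = 12.
|Nat(h^B, h^A) x Nat(h^D, h^C)| = 4 * 12 = 48

48


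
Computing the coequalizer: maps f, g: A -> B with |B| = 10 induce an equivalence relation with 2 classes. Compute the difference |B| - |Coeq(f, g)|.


The coequalizer Coeq(f, g) = B / ~ has one element per equivalence class.
|B| = 10, |Coeq(f, g)| = 2.
|B| - |Coeq(f, g)| = 10 - 2 = 8.

8


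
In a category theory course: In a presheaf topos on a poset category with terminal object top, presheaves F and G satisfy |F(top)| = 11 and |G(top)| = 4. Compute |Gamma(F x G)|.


Global sections of a presheaf on a poset with terminal top satisfy
Gamma(H) ~ H(top). Presheaves admit pointwise products, so
(F x G)(top) = F(top) x G(top) (Cartesian product).
|Gamma(F x G)| = |F(top)| * |G(top)| = 11 * 4 = 44.

44


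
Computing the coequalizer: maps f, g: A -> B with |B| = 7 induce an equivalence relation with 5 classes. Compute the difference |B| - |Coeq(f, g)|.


The coequalizer Coeq(f, g) = B / ~ has one element per equivalence class.
|B| = 7, |Coeq(f, g)| = 5.
|B| - |Coeq(f, g)| = 7 - 5 = 2.

2


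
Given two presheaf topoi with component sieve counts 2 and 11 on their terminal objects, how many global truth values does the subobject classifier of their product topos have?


In a product of presheaf topoi E_1 x E_2, the subobject classifier
is Omega = Omega_1 x Omega_2 (componentwise), so
|Omega(top)| = |Omega_1(top_1)| * |Omega_2(top_2)|.
= 2 * 11 = 22.

22


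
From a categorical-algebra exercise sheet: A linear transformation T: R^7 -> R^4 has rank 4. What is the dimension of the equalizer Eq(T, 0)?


The equalizer of f and the zero map is ker(f).
By the rank-nullity theorem: dim(ker(f)) = dim(domain) - rank(f).
dim(ker(f)) = 7 - 4 = 3

3


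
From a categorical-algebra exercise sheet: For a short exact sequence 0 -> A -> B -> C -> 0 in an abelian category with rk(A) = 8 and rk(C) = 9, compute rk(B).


For a short exact sequence 0 -> A -> B -> C -> 0,
rank is additive: rank(B) = rank(A) + rank(C).
rank(B) = 8 + 9 = 17

17


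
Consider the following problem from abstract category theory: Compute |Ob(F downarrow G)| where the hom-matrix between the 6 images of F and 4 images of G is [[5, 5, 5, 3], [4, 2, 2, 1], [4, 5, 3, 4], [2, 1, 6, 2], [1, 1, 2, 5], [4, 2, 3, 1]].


Objects of (F downarrow G) are triples (a, b, h: F(a)->G(b)).
The count equals the sum of all entries in the hom-matrix.
sum(row 0) = 18
sum(row 1) = 9
sum(row 2) = 16
sum(row 3) = 11
sum(row 4) = 9
sum(row 5) = 10
Grand total = 73

73


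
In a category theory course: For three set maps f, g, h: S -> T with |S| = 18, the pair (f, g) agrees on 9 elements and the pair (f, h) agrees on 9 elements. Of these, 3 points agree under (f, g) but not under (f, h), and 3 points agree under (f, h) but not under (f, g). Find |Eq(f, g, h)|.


Eq(f, g, h) is the triple-agreement set: points in S where all three
maps take the same value. Using inclusion-exclusion on the pairwise data:
Pair (f, g) agrees on 9 points; pair (f, h) on 9 points.
Points agreeing under (f, g) but not (f, h) = 3; under (f, h) but not (f, g) = 3.
Triple-agreement = agreement-in-(f, g) minus points that agree under (f, g) but not (f, h):
|Eq(f, g, h)| = 9 - 3 = 6
(cross-check via (f, h): 9 - 3 = 6.)

6


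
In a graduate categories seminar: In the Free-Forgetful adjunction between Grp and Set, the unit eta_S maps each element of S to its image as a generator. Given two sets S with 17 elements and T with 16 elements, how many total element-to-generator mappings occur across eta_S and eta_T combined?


The unit eta_X: X -> U(F(X)) of the Free-Forgetful adjunction
maps each element of X to a generator of F(X). For X = S + T (disjoint
union in Set), |S + T| = |S| + |T|.
Total mappings = 17 + 16 = 33.

33


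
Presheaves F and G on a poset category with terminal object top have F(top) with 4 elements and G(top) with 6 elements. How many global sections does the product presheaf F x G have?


Global sections of a presheaf on a poset with terminal top satisfy
Gamma(H) ~ H(top). Presheaves admit pointwise products, so
(F x G)(top) = F(top) x G(top) (Cartesian product).
|Gamma(F x G)| = |F(top)| * |G(top)| = 4 * 6 = 24.

24


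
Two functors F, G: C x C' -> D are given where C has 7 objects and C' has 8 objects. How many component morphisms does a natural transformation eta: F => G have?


A natural transformation eta: F => G assigns one component morphism per
object of the domain category.
The domain is the product category C x C', so
|Ob(C x C')| = |Ob(C)| * |Ob(C')| = 7 * 8 = 56.
Therefore eta has 56 component morphisms.

56


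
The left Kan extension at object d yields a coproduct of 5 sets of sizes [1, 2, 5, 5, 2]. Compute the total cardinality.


Pointwise, the left Kan extension (Lan_F H)(d) is the colimit, indexed
by the comma category (F downarrow d), of H composed with the
projection (F downarrow d) -> C. Here that colimit is given
as a coproduct (disjoint union) of sets, so its cardinality is the
sum of the sizes of the summands.
Coproduct of sets with sizes: 1 + 2 + 5 + 5 + 2
= 15

15


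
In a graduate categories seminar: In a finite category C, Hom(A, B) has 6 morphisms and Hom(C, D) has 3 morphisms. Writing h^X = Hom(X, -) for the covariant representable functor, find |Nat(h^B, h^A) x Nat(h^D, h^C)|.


By the Yoneda lemma, Nat(h^B, h^A) is isomorphic to Hom(A, B),
so |Nat(h^B, h^A)| = |Hom(A, B)| and |Nat(h^D, h^C)| = |Hom(C, D)|.
|Hom(A, B)| = 6, |Hom(C, D)| = 3.
|Nat(h^B, h^A) x Nat(h^D, h^C)| = 6 * 3 = 18

18


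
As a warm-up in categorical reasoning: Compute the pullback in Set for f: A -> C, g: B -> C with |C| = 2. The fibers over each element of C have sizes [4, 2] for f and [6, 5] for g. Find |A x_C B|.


The pullback A x_C B consists of pairs (a, b) with f(a) = g(b).
For each element c in C, the fiber product has |f^-1(c)| * |g^-1(c)| elements.
Summing over C: 4 * 6 + 2 * 5
= 24 + 10 = 34

34


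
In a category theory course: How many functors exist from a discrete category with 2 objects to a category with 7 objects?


A functor from a discrete category C to D is determined by
where each object maps. Each of the 2 objects of C can map
to any of the 7 objects of D independently.
Number of functors = 7^2 = 49

49


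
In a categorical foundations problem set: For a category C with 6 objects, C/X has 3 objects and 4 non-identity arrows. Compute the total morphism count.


In the slice category C/X, objects are morphisms to X.
Identity morphisms: 3 (one per object of C/X).
Non-identity morphisms: 4.
Total = 3 + 4 = 7

7


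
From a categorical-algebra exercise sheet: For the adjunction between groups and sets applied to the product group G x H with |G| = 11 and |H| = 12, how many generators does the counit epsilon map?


The counit epsilon_K: F(U(K)) -> K of the Free-Forgetful adjunction
maps |K| generators of F(U(K)) into K. For K = G x H (the product group),
|G x H| = |G| * |H|.
Total generators mapped = 11 * 12 = 132.

132


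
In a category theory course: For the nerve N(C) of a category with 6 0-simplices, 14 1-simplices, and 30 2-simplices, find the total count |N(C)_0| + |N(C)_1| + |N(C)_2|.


The 2-skeleton of the nerve N(C) consists of simplices in dimensions 0, 1, 2:
  |N(C)_0| = 6 (objects)
  |N(C)_1| = 14 (morphisms)
  |N(C)_2| = 30 (composable pairs)
Total = 6 + 14 + 30 = 50

50


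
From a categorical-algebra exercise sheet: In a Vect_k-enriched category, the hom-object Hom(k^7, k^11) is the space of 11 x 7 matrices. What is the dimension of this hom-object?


In Vect-enriched categories, Hom(k^n, k^m) is the space of m x n matrices.
dim(Hom(k^7, k^11)) = 11 * 7 = 77

77


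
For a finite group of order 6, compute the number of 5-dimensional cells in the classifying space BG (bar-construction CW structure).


In the bar-construction CW model of BG, the n-cells are indexed by
n-tuples [g_1|...|g_n] of non-identity elements of G (degenerate
simplices with some g_i = e do not contribute cells), so there are
(|G| - 1)^n n-cells.
For dim = 5 with |G| = 6:
cells = (6 - 1)^5 = 5^5 = 3125

3125


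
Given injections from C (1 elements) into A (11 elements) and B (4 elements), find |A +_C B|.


The pushout A +_C B identifies the images of C in A and B.
|A +_C B| = |A| + |B| - |C| (for injections).
= 11 + 4 - 1 = 14

14


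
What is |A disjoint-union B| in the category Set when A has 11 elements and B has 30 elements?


In Set, the coproduct A + B is the disjoint union.
|A + B| = |A| + |B| = 11 + 30 = 41

41


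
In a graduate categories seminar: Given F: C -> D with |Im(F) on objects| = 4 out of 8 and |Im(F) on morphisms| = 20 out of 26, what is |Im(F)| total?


The image of F consists of distinct objects and distinct morphisms.
|Im(F)| on objects = 4
|Im(F)| on morphisms = 20
Total image cardinality = 4 + 20 = 24

24


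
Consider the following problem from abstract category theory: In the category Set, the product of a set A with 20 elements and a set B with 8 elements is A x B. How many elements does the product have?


In Set, the product A x B is the Cartesian product.
By the universal property, |A x B| = |A| * |B|.
|A x B| = 20 * 8 = 160

160


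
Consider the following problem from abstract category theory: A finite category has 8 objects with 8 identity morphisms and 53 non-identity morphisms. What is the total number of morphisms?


Each object has an identity morphism, giving 8 identities.
Adding the 53 non-identity morphisms:
Total = 8 + 53 = 61

61


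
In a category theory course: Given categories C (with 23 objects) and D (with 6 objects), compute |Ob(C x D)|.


The product category C x D has objects that are pairs (c, d).
Number of pairs = |Ob(C)| * |Ob(D)| = 23 * 6 = 138

138


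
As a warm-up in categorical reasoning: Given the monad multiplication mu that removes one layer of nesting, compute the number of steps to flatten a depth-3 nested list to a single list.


Each application of mu: T^2 -> T removes one layer of nesting.
Starting at depth 3 (i.e., T^3(X)), we need to reach T(X).
Number of mu applications = 3 - 1 = 2

2


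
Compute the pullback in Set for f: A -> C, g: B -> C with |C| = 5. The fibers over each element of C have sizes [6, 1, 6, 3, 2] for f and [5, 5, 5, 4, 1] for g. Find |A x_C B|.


The pullback A x_C B consists of pairs (a, b) with f(a) = g(b).
For each element c in C, the fiber product has |f^-1(c)| * |g^-1(c)| elements.
Summing over C: 6 * 5 + 1 * 5 + 6 * 5 + 3 * 4 + 2 * 1
= 30 + 5 + 30 + 12 + 2 = 79

79


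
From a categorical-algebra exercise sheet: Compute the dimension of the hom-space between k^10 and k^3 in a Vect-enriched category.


In Vect-enriched categories, Hom(k^n, k^m) is the space of m x n matrices.
dim(Hom(k^10, k^3)) = 3 * 10 = 30

30


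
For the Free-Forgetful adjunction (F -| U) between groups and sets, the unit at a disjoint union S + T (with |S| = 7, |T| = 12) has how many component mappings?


The unit eta_X: X -> U(F(X)) of the Free-Forgetful adjunction
maps each element of X to a generator of F(X). For X = S + T (disjoint
union in Set), |S + T| = |S| + |T|.
Total mappings = 7 + 12 = 19.

19


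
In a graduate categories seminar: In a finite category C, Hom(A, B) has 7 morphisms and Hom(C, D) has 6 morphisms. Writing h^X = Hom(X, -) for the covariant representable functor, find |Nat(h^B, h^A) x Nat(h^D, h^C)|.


By the Yoneda lemma, Nat(h^B, h^A) is isomorphic to Hom(A, B),
so |Nat(h^B, h^A)| = |Hom(A, B)| and |Nat(h^D, h^C)| = |Hom(C, D)|.
|Hom(A, B)| = 7, |Hom(C, D)| = 6.
|Nat(h^B, h^A) x Nat(h^D, h^C)| = 7 * 6 = 42

42


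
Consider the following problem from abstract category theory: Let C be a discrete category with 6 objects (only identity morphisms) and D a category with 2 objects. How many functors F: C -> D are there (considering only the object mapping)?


A functor from a discrete category C to D is determined by
where each object maps. Each of the 6 objects of C can map
to any of the 2 objects of D independently.
Number of functors = 2^6 = 64

64


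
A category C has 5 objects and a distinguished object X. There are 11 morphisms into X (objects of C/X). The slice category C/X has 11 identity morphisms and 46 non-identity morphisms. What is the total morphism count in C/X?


In the slice category C/X, objects are morphisms to X.
Identity morphisms: 11 (one per object of C/X).
Non-identity morphisms: 46.
Total = 11 + 46 = 57

57


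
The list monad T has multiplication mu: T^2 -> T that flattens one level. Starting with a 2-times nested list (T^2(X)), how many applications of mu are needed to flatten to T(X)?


Each application of mu: T^2 -> T removes one layer of nesting.
Starting at depth 2 (i.e., T^2(X)), we need to reach T(X).
Number of mu applications = 2 - 1 = 1

1


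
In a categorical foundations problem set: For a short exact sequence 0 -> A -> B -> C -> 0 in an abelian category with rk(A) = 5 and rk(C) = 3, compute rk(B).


For a short exact sequence 0 -> A -> B -> C -> 0,
rank is additive: rank(B) = rank(A) + rank(C).
rank(B) = 5 + 3 = 8

8


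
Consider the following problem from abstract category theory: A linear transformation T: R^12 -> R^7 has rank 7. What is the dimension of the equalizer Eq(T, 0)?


The equalizer of f and the zero map is ker(f).
By the rank-nullity theorem: dim(ker(f)) = dim(domain) - rank(f).
dim(ker(f)) = 12 - 7 = 5

5


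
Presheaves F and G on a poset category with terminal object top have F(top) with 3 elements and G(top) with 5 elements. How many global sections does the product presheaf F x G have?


Global sections of a presheaf on a poset with terminal top satisfy
Gamma(H) ~ H(top). Presheaves admit pointwise products, so
(F x G)(top) = F(top) x G(top) (Cartesian product).
|Gamma(F x G)| = |F(top)| * |G(top)| = 3 * 5 = 15.

15


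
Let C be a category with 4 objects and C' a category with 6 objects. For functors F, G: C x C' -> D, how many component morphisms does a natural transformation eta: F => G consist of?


A natural transformation eta: F => G assigns one component morphism per
object of the domain category.
The domain is the product category C x C', so
|Ob(C x C')| = |Ob(C)| * |Ob(C')| = 4 * 6 = 24.
Therefore eta has 24 component morphisms.

24


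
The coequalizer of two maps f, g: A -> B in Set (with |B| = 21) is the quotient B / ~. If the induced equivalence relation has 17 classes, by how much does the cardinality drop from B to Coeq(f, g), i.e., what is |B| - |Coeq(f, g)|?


The coequalizer Coeq(f, g) = B / ~ has one element per equivalence class.
|B| = 21, |Coeq(f, g)| = 17.
|B| - |Coeq(f, g)| = 21 - 17 = 4.

4


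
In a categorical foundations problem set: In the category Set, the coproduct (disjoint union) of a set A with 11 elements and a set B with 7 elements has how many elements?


In Set, the coproduct A + B is the disjoint union.
|A + B| = |A| + |B| = 11 + 7 = 18

18


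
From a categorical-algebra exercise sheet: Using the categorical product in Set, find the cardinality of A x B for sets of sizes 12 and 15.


In Set, the product A x B is the Cartesian product.
By the universal property, |A x B| = |A| * |B|.
|A x B| = 12 * 15 = 180

180


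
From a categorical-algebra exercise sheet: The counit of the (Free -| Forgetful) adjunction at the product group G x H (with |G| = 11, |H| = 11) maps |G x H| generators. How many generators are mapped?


The counit epsilon_K: F(U(K)) -> K of the Free-Forgetful adjunction
maps |K| generators of F(U(K)) into K. For K = G x H (the product group),
|G x H| = |G| * |H|.
Total generators mapped = 11 * 11 = 121.

121


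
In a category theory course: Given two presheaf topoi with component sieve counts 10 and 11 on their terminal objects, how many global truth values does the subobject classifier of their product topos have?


In a product of presheaf topoi E_1 x E_2, the subobject classifier
is Omega = Omega_1 x Omega_2 (componentwise), so
|Omega(top)| = |Omega_1(top_1)| * |Omega_2(top_2)|.
= 10 * 11 = 110.

110


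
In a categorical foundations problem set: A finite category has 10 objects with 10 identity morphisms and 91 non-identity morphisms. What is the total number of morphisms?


Each object has an identity morphism, giving 10 identities.
Adding the 91 non-identity morphisms:
Total = 10 + 91 = 101

101


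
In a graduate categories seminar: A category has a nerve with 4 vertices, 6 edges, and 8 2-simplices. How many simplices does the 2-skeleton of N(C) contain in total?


The 2-skeleton of the nerve N(C) consists of simplices in dimensions 0, 1, 2:
  |N(C)_0| = 4 (objects)
  |N(C)_1| = 6 (morphisms)
  |N(C)_2| = 8 (composable pairs)
Total = 4 + 6 + 8 = 18

18


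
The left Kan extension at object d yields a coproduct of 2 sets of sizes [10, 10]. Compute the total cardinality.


Pointwise, the left Kan extension (Lan_F H)(d) is the colimit, indexed
by the comma category (F downarrow d), of H composed with the
projection (F downarrow d) -> C. Here that colimit is given
as a coproduct (disjoint union) of sets, so its cardinality is the
sum of the sizes of the summands.
Coproduct of sets with sizes: 10 + 10
= 20

20


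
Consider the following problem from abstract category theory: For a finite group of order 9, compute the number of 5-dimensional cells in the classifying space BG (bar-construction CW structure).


In the bar-construction CW model of BG, the n-cells are indexed by
n-tuples [g_1|...|g_n] of non-identity elements of G (degenerate
simplices with some g_i = e do not contribute cells), so there are
(|G| - 1)^n n-cells.
For dim = 5 with |G| = 9:
cells = (9 - 1)^5 = 8^5 = 32768

32768


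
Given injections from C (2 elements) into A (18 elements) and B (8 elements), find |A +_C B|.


The pushout A +_C B identifies the images of C in A and B.
|A +_C B| = |A| + |B| - |C| (for injections).
= 18 + 8 - 2 = 24

24


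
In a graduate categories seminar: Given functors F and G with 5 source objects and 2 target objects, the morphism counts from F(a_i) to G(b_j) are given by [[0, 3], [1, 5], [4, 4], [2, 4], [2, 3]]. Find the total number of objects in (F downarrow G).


Objects of (F downarrow G) are triples (a, b, h: F(a)->G(b)).
The count equals the sum of all entries in the hom-matrix.
sum(row 0) = 3
sum(row 1) = 6
sum(row 2) = 8
sum(row 3) = 6
sum(row 4) = 5
Grand total = 28

28


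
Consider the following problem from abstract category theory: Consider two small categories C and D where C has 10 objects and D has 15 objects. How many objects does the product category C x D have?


The product category C x D has objects that are pairs (c, d).
Number of pairs = |Ob(C)| * |Ob(D)| = 10 * 15 = 150

150


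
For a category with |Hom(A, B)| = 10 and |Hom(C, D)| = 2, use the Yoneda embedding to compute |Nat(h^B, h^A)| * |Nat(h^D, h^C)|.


By the Yoneda lemma, Nat(h^B, h^A) is isomorphic to Hom(A, B),
so |Nat(h^B, h^A)| = |Hom(A, B)| and |Nat(h^D, h^C)| = |Hom(C, D)|.
|Hom(A, B)| = 10, |Hom(C, D)| = 2.
|Nat(h^B, h^A) x Nat(h^D, h^C)| = 10 * 2 = 20

20


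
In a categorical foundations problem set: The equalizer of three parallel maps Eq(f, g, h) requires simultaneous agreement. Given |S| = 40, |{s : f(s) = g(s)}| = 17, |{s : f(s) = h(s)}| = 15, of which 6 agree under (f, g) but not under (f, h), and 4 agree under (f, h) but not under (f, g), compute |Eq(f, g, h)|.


Eq(f, g, h) is the triple-agreement set: points in S where all three
maps take the same value. Using inclusion-exclusion on the pairwise data:
Pair (f, g) agrees on 17 points; pair (f, h) on 15 points.
Points agreeing under (f, g) but not (f, h) = 6; under (f, h) but not (f, g) = 4.
Triple-agreement = agreement-in-(f, g) minus points that agree under (f, g) but not (f, h):
|Eq(f, g, h)| = 17 - 6 = 11
(cross-check via (f, h): 15 - 4 = 11.)

11


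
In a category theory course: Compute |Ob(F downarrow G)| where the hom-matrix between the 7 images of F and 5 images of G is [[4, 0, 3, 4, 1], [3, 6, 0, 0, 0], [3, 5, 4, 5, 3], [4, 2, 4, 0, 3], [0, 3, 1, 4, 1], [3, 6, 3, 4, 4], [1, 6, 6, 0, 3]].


Objects of (F downarrow G) are triples (a, b, h: F(a)->G(b)).
The count equals the sum of all entries in the hom-matrix.
sum(row 0) = 12
sum(row 1) = 9
sum(row 2) = 20
sum(row 3) = 13
sum(row 4) = 9
sum(row 5) = 20
sum(row 6) = 16
Grand total = 99

99


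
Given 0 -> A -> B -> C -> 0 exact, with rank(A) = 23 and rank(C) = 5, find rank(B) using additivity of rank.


For a short exact sequence 0 -> A -> B -> C -> 0,
rank is additive: rank(B) = rank(A) + rank(C).
rank(B) = 23 + 5 = 28

28


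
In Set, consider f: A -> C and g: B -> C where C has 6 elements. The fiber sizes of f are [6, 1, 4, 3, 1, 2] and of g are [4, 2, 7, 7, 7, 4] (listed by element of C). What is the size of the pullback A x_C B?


The pullback A x_C B consists of pairs (a, b) with f(a) = g(b).
For each element c in C, the fiber product has |f^-1(c)| * |g^-1(c)| elements.
Summing over C: 6 * 4 + 1 * 2 + 4 * 7 + 3 * 7 + 1 * 7 + 2 * 4
= 24 + 2 + 28 + 21 + 7 + 8 = 90

90


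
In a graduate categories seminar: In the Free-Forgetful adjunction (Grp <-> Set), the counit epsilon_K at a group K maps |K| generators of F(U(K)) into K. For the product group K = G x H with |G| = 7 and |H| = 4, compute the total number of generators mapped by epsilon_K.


The counit epsilon_K: F(U(K)) -> K of the Free-Forgetful adjunction
maps |K| generators of F(U(K)) into K. For K = G x H (the product group),
|G x H| = |G| * |H|.
Total generators mapped = 7 * 4 = 28.

28


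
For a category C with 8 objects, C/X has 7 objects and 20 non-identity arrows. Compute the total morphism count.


In the slice category C/X, objects are morphisms to X.
Identity morphisms: 7 (one per object of C/X).
Non-identity morphisms: 20.
Total = 7 + 20 = 27

27


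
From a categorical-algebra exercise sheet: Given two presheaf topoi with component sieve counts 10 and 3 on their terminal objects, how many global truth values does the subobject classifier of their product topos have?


In a product of presheaf topoi E_1 x E_2, the subobject classifier
is Omega = Omega_1 x Omega_2 (componentwise), so
|Omega(top)| = |Omega_1(top_1)| * |Omega_2(top_2)|.
= 10 * 3 = 30.

30


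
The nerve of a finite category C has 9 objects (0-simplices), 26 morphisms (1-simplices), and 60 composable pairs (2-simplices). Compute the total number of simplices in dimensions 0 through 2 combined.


The 2-skeleton of the nerve N(C) consists of simplices in dimensions 0, 1, 2:
  |N(C)_0| = 9 (objects)
  |N(C)_1| = 26 (morphisms)
  |N(C)_2| = 60 (composable pairs)
Total = 9 + 26 + 60 = 95

95


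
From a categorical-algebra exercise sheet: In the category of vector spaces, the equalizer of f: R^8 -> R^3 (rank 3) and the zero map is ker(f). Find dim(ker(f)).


The equalizer of f and the zero map is ker(f).
By the rank-nullity theorem: dim(ker(f)) = dim(domain) - rank(f).
dim(ker(f)) = 8 - 3 = 5

5


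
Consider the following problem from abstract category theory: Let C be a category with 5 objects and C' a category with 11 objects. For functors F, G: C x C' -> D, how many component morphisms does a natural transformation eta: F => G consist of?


A natural transformation eta: F => G assigns one component morphism per
object of the domain category.
The domain is the product category C x C', so
|Ob(C x C')| = |Ob(C)| * |Ob(C')| = 5 * 11 = 55.
Therefore eta has 55 component morphisms.

55


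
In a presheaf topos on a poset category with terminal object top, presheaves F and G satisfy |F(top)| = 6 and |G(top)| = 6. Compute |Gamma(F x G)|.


Global sections of a presheaf on a poset with terminal top satisfy
Gamma(H) ~ H(top). Presheaves admit pointwise products, so
(F x G)(top) = F(top) x G(top) (Cartesian product).
|Gamma(F x G)| = |F(top)| * |G(top)| = 6 * 6 = 36.

36


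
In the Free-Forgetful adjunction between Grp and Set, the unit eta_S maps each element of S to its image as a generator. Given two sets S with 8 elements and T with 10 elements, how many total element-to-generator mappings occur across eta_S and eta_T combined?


The unit eta_X: X -> U(F(X)) of the Free-Forgetful adjunction
maps each element of X to a generator of F(X). For X = S + T (disjoint
union in Set), |S + T| = |S| + |T|.
Total mappings = 8 + 10 = 18.

18


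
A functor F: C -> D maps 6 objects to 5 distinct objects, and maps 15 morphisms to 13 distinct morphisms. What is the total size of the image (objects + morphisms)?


The image of F consists of distinct objects and distinct morphisms.
|Im(F)| on objects = 5
|Im(F)| on morphisms = 13
Total image cardinality = 5 + 13 = 18

18


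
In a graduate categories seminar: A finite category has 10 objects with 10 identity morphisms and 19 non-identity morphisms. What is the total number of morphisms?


Each object has an identity morphism, giving 10 identities.
Adding the 19 non-identity morphisms:
Total = 10 + 19 = 29

29


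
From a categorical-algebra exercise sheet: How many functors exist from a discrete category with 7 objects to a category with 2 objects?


A functor from a discrete category C to D is determined by
where each object maps. Each of the 7 objects of C can map
to any of the 2 objects of D independently.
Number of functors = 2^7 = 128

128


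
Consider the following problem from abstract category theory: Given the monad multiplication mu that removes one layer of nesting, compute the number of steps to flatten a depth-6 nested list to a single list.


Each application of mu: T^2 -> T removes one layer of nesting.
Starting at depth 6 (i.e., T^6(X)), we need to reach T(X).
Number of mu applications = 6 - 1 = 5

5


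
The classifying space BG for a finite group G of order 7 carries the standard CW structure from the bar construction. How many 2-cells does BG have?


In the bar-construction CW model of BG, the n-cells are indexed by
n-tuples [g_1|...|g_n] of non-identity elements of G (degenerate
simplices with some g_i = e do not contribute cells), so there are
(|G| - 1)^n n-cells.
For dim = 2 with |G| = 7:
cells = (7 - 1)^2 = 6^2 = 36

36


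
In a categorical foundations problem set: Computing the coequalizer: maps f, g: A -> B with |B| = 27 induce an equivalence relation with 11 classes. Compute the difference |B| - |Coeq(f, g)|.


The coequalizer Coeq(f, g) = B / ~ has one element per equivalence class.
|B| = 27, |Coeq(f, g)| = 11.
|B| - |Coeq(f, g)| = 27 - 11 = 16.

16


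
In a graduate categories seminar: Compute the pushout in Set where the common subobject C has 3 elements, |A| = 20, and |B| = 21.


The pushout A +_C B identifies the images of C in A and B.
|A +_C B| = |A| + |B| - |C| (for injections).
= 20 + 21 - 3 = 38

38


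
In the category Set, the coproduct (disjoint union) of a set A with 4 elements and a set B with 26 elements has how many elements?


In Set, the coproduct A + B is the disjoint union.
|A + B| = |A| + |B| = 4 + 26 = 30

30


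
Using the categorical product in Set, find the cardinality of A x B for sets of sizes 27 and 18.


In Set, the product A x B is the Cartesian product.
By the universal property, |A x B| = |A| * |B|.
|A x B| = 27 * 18 = 486

486


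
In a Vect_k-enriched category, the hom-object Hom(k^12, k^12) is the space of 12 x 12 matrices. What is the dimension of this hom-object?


In Vect-enriched categories, Hom(k^n, k^m) is the space of m x n matrices.
dim(Hom(k^12, k^12)) = 12 * 12 = 144

144


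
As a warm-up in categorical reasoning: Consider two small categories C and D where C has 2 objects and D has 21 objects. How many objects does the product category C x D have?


The product category C x D has objects that are pairs (c, d).
Number of pairs = |Ob(C)| * |Ob(D)| = 2 * 21 = 42

42


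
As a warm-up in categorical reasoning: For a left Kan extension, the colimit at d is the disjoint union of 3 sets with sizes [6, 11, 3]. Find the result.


Pointwise, the left Kan extension (Lan_F H)(d) is the colimit, indexed
by the comma category (F downarrow d), of H composed with the
projection (F downarrow d) -> C. Here that colimit is given
as a coproduct (disjoint union) of sets, so its cardinality is the
sum of the sizes of the summands.
Coproduct of sets with sizes: 6 + 11 + 3
= 20

20


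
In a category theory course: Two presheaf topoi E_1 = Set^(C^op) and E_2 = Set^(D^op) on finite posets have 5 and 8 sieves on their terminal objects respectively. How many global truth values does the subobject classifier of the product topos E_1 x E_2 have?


In a product of presheaf topoi E_1 x E_2, the subobject classifier
is Omega = Omega_1 x Omega_2 (componentwise), so
|Omega(top)| = |Omega_1(top_1)| * |Omega_2(top_2)|.
= 5 * 8 = 40.

40


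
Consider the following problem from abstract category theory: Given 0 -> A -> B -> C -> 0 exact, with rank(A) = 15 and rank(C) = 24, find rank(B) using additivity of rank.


For a short exact sequence 0 -> A -> B -> C -> 0,
rank is additive: rank(B) = rank(A) + rank(C).
rank(B) = 15 + 24 = 39

39


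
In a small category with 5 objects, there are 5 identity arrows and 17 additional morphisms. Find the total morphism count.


Each object has an identity morphism, giving 5 identities.
Adding the 17 non-identity morphisms:
Total = 5 + 17 = 22

22


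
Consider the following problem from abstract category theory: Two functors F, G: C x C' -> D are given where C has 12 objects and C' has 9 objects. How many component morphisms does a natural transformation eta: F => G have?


A natural transformation eta: F => G assigns one component morphism per
object of the domain category.
The domain is the product category C x C', so
|Ob(C x C')| = |Ob(C)| * |Ob(C')| = 12 * 9 = 108.
Therefore eta has 108 component morphisms.

108


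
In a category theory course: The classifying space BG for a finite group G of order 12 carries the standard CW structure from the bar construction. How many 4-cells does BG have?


In the bar-construction CW model of BG, the n-cells are indexed by
n-tuples [g_1|...|g_n] of non-identity elements of G (degenerate
simplices with some g_i = e do not contribute cells), so there are
(|G| - 1)^n n-cells.
For dim = 4 with |G| = 12:
cells = (12 - 1)^4 = 11^4 = 14641

14641


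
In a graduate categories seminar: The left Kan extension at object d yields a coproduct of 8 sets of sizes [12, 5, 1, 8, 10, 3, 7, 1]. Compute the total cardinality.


Pointwise, the left Kan extension (Lan_F H)(d) is the colimit, indexed
by the comma category (F downarrow d), of H composed with the
projection (F downarrow d) -> C. Here that colimit is given
as a coproduct (disjoint union) of sets, so its cardinality is the
sum of the sizes of the summands.
Coproduct of sets with sizes: 12 + 5 + 1 + 8 + 10 + 3 + 7 + 1
= 47

47


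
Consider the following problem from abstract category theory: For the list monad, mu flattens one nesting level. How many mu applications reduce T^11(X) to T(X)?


Each application of mu: T^2 -> T removes one layer of nesting.
Starting at depth 11 (i.e., T^11(X)), we need to reach T(X).
Number of mu applications = 11 - 1 = 10

10


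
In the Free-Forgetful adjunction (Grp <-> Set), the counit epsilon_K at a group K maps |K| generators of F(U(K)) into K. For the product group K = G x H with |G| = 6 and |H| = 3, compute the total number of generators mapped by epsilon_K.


The counit epsilon_K: F(U(K)) -> K of the Free-Forgetful adjunction
maps |K| generators of F(U(K)) into K. For K = G x H (the product group),
|G x H| = |G| * |H|.
Total generators mapped = 6 * 3 = 18.

18


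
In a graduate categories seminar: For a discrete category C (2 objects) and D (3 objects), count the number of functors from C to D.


A functor from a discrete category C to D is determined by
where each object maps. Each of the 2 objects of C can map
to any of the 3 objects of D independently.
Number of functors = 3^2 = 9

9


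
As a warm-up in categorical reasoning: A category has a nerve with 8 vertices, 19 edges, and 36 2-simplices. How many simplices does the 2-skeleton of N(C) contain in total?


The 2-skeleton of the nerve N(C) consists of simplices in dimensions 0, 1, 2:
  |N(C)_0| = 8 (objects)
  |N(C)_1| = 19 (morphisms)
  |N(C)_2| = 36 (composable pairs)
Total = 8 + 19 + 36 = 63

63


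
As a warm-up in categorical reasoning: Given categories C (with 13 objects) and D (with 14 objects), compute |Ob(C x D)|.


The product category C x D has objects that are pairs (c, d).
Number of pairs = |Ob(C)| * |Ob(D)| = 13 * 14 = 182

182


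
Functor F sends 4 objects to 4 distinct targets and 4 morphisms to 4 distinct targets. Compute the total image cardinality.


The image of F consists of distinct objects and distinct morphisms.
|Im(F)| on objects = 4
|Im(F)| on morphisms = 4
Total image cardinality = 4 + 4 = 8

8


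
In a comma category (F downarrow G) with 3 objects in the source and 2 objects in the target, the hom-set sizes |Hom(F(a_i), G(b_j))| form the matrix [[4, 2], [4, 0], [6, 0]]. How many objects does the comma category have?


Objects of (F downarrow G) are triples (a, b, h: F(a)->G(b)).
The count equals the sum of all entries in the hom-matrix.
sum(row 0) = 6
sum(row 1) = 4
sum(row 2) = 6
Grand total = 16

16


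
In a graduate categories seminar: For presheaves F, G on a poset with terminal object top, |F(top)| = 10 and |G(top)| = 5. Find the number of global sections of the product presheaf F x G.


Global sections of a presheaf on a poset with terminal top satisfy
Gamma(H) ~ H(top). Presheaves admit pointwise products, so
(F x G)(top) = F(top) x G(top) (Cartesian product).
|Gamma(F x G)| = |F(top)| * |G(top)| = 10 * 5 = 50.

50


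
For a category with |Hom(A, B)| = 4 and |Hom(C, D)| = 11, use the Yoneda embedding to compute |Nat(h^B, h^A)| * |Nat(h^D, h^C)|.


By the Yoneda lemma, Nat(h^B, h^A) is isomorphic to Hom(A, B),
so |Nat(h^B, h^A)| = |Hom(A, B)| and |Nat(h^D, h^C)| = |Hom(C, D)|.
|Hom(A, B)| = 4, |Hom(C, D)| = 11.
|Nat(h^B, h^A) x Nat(h^D, h^C)| = 4 * 11 = 44

44


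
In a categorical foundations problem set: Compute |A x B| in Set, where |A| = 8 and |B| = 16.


In Set, the product A x B is the Cartesian product.
By the universal property, |A x B| = |A| * |B|.
|A x B| = 8 * 16 = 128

128


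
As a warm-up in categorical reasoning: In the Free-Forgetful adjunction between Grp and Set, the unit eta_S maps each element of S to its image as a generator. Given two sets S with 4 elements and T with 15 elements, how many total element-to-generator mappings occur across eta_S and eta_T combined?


The unit eta_X: X -> U(F(X)) of the Free-Forgetful adjunction
maps each element of X to a generator of F(X). For X = S + T (disjoint
union in Set), |S + T| = |S| + |T|.
Total mappings = 4 + 15 = 19.

19


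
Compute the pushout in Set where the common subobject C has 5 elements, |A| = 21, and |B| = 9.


The pushout A +_C B identifies the images of C in A and B.
|A +_C B| = |A| + |B| - |C| (for injections).
= 21 + 9 - 5 = 25

25


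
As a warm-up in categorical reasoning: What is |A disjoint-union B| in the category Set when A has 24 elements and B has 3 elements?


In Set, the coproduct A + B is the disjoint union.
|A + B| = |A| + |B| = 24 + 3 = 27

27


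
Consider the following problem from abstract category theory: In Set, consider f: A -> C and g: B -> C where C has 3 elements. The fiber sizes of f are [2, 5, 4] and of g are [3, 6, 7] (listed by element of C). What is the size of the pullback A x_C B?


The pullback A x_C B consists of pairs (a, b) with f(a) = g(b).
For each element c in C, the fiber product has |f^-1(c)| * |g^-1(c)| elements.
Summing over C: 2 * 3 + 5 * 6 + 4 * 7
= 6 + 30 + 28 = 64

64


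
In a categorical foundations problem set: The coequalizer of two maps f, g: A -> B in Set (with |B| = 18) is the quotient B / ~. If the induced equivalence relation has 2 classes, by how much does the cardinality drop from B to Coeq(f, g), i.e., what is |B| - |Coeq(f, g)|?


The coequalizer Coeq(f, g) = B / ~ has one element per equivalence class.
|B| = 18, |Coeq(f, g)| = 2.
|B| - |Coeq(f, g)| = 18 - 2 = 16.

16


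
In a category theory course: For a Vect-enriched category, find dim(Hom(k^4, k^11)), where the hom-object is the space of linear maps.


In Vect-enriched categories, Hom(k^n, k^m) is the space of m x n matrices.
dim(Hom(k^4, k^11)) = 11 * 4 = 44

44


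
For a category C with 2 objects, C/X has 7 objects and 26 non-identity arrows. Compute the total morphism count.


In the slice category C/X, objects are morphisms to X.
Identity morphisms: 7 (one per object of C/X).
Non-identity morphisms: 26.
Total = 7 + 26 = 33

33


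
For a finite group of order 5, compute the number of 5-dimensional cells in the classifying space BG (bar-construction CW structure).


In the bar-construction CW model of BG, the n-cells are indexed by
n-tuples [g_1|...|g_n] of non-identity elements of G (degenerate
simplices with some g_i = e do not contribute cells), so there are
(|G| - 1)^n n-cells.
For dim = 5 with |G| = 5:
cells = (5 - 1)^5 = 4^5 = 1024

1024


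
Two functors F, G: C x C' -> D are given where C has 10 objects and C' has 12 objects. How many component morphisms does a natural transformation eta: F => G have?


A natural transformation eta: F => G assigns one component morphism per
object of the domain category.
The domain is the product category C x C', so
|Ob(C x C')| = |Ob(C)| * |Ob(C')| = 10 * 12 = 120.
Therefore eta has 120 component morphisms.

120


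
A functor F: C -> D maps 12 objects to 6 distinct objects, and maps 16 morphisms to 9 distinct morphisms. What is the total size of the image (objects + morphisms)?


The image of F consists of distinct objects and distinct morphisms.
|Im(F)| on objects = 6
|Im(F)| on morphisms = 9
Total image cardinality = 6 + 9 = 15

15


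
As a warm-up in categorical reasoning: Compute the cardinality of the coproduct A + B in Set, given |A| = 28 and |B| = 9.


In Set, the coproduct A + B is the disjoint union.
|A + B| = |A| + |B| = 28 + 9 = 37

37


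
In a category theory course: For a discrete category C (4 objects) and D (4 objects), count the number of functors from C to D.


A functor from a discrete category C to D is determined by
where each object maps. Each of the 4 objects of C can map
to any of the 4 objects of D independently.
Number of functors = 4^4 = 256

256


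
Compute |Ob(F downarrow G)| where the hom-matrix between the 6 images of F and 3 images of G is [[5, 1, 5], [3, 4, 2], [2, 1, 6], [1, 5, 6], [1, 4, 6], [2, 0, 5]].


Objects of (F downarrow G) are triples (a, b, h: F(a)->G(b)).
The count equals the sum of all entries in the hom-matrix.
sum(row 0) = 11
sum(row 1) = 9
sum(row 2) = 9
sum(row 3) = 12
sum(row 4) = 11
sum(row 5) = 7
Grand total = 59

59


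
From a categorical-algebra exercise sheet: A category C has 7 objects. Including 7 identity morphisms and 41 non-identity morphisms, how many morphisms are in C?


Each object has an identity morphism, giving 7 identities.
Adding the 41 non-identity morphisms:
Total = 7 + 41 = 48

48


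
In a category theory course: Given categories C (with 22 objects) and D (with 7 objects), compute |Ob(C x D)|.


The product category C x D has objects that are pairs (c, d).
Number of pairs = |Ob(C)| * |Ob(D)| = 22 * 7 = 154

154


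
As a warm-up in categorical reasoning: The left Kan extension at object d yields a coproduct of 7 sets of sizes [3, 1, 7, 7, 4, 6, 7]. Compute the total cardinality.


Pointwise, the left Kan extension (Lan_F H)(d) is the colimit, indexed
by the comma category (F downarrow d), of H composed with the
projection (F downarrow d) -> C. Here that colimit is given
as a coproduct (disjoint union) of sets, so its cardinality is the
sum of the sizes of the summands.
Coproduct of sets with sizes: 3 + 1 + 7 + 7 + 4 + 6 + 7
= 35

35
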